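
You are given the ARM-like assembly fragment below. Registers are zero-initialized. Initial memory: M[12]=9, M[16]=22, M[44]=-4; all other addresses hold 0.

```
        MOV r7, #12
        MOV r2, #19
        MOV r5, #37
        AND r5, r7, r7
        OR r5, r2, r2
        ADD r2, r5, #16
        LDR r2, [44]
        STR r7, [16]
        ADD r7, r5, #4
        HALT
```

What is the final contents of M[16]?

12

r7=12
r2=19
r5=37
r5=12&12=12
r5=19|19=19
r2=19+16=35
r2=M[44]=-4
STR r7, [16] → M[16]=12
r7=19+4=23
halt.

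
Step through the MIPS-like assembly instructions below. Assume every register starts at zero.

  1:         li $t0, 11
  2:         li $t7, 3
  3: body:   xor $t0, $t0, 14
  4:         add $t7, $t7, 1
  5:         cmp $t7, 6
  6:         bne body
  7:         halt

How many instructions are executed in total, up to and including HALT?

15

li $t0, 11 → $t0=11
li $t7, 3 → $t7=3
xor $t0, $t0, 14 → $t0=11^14=5
add $t7, $t7, 1 → $t7=3+1=4
cmp $t7, 6  (cmp 4,6)
bne body: taken
xor $t0, $t0, 14 → $t0=5^14=11
add $t7, $t7, 1 → $t7=4+1=5
cmp $t7, 6  (cmp 5,6)
bne body: taken
xor $t0, $t0, 14 → $t0=11^14=5
add $t7, $t7, 1 → $t7=5+1=6
cmp $t7, 6  (cmp 6,6)
bne body: not taken
halt.
Total executed instructions: 15.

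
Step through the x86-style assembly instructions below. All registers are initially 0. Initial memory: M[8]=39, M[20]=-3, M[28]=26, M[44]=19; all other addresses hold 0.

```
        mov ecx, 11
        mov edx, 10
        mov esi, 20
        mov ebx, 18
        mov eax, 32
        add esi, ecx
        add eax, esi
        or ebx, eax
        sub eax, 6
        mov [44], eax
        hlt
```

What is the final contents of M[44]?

after mov ecx, 11: ecx=11
after mov edx, 10: edx=10
after mov esi, 20: esi=20
after mov ebx, 18: ebx=18
after mov eax, 32: eax=32
after add esi, ecx: esi=20+11=31
after add eax, esi: eax=32+31=63
after or ebx, eax: ebx=18|63=63
after sub eax, 6: eax=63-6=57
mov [44], eax → M[44]=57
halt.

57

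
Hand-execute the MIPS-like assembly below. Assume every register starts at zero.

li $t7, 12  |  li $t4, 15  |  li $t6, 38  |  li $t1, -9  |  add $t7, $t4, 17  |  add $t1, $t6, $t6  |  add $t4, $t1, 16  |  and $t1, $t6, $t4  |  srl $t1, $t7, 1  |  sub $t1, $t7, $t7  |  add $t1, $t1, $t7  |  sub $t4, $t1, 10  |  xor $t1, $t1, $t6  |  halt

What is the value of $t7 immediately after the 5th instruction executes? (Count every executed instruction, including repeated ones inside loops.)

after li $t7, 12: $t7=12
after li $t4, 15: $t4=15
after li $t6, 38: $t6=38
after li $t1, -9: $t1=-9
after add $t7, $t4, 17: $t7=15+17=32
After step 5: $t7 = 32.

32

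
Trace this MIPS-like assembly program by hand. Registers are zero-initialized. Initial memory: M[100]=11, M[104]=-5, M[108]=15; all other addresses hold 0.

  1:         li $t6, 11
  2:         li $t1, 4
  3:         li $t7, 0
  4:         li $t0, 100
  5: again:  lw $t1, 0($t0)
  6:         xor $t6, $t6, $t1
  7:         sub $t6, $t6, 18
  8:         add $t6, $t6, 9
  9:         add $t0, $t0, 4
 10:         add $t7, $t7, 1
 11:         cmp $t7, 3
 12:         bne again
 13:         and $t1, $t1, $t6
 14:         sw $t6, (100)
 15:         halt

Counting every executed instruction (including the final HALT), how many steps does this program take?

li $t6, 11 → $t6=11
li $t1, 4 → $t1=4
li $t7, 0 → $t7=0
li $t0, 100 → $t0=100
lw $t1, 0($t0) → $t1=M[100]=11
xor $t6, $t6, $t1 → $t6=11^11=0
sub $t6, $t6, 18 → $t6=0-18=-18
add $t6, $t6, 9 → $t6=(-18)+9=-9
add $t0, $t0, 4 → $t0=100+4=104
add $t7, $t7, 1 → $t7=0+1=1
cmp $t7, 3  (cmp 1,3)
bne again: taken
lw $t1, 0($t0) → $t1=M[104]=-5
xor $t6, $t6, $t1 → $t6=(-9)^(-5)=12
sub $t6, $t6, 18 → $t6=12-18=-6
add $t6, $t6, 9 → $t6=(-6)+9=3
add $t0, $t0, 4 → $t0=104+4=108
add $t7, $t7, 1 → $t7=1+1=2
cmp $t7, 3  (cmp 2,3)
bne again: taken
lw $t1, 0($t0) → $t1=M[108]=15
xor $t6, $t6, $t1 → $t6=3^15=12
sub $t6, $t6, 18 → $t6=12-18=-6
add $t6, $t6, 9 → $t6=(-6)+9=3
add $t0, $t0, 4 → $t0=108+4=112
add $t7, $t7, 1 → $t7=2+1=3
cmp $t7, 3  (cmp 3,3)
bne again: not taken
and $t1, $t1, $t6 → $t1=15&3=3
sw $t6, (100) → M[100]=3
halt.
Total executed instructions: 31.

31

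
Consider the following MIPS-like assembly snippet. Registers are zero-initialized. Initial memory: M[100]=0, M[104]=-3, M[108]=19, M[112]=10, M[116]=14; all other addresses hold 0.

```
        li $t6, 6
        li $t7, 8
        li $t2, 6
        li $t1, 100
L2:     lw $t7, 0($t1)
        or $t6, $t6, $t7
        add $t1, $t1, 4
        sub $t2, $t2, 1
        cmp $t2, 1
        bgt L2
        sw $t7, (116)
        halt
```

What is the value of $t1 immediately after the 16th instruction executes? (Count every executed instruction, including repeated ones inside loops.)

108

after li $t6, 6: $t6=6
after li $t7, 8: $t7=8
after li $t2, 6: $t2=6
after li $t1, 100: $t1=100
after lw $t7, 0($t1): $t7=M[100]=0
after or $t6, $t6, $t7: $t6=6|0=6
after add $t1, $t1, 4: $t1=100+4=104
after sub $t2, $t2, 1: $t2=6-1=5
cmp $t2, 1  (cmp 5,1)
bgt L2: taken
after lw $t7, 0($t1): $t7=M[104]=-3
after or $t6, $t6, $t7: $t6=6|(-3)=-1
after add $t1, $t1, 4: $t1=104+4=108
after sub $t2, $t2, 1: $t2=5-1=4
cmp $t2, 1  (cmp 4,1)
bgt L2: taken
After step 16: $t1 = 108.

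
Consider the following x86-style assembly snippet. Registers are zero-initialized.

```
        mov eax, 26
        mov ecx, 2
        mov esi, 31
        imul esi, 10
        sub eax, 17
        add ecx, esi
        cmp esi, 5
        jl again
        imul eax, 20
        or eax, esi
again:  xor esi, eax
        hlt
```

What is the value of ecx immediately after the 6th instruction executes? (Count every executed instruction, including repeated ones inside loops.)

after mov eax, 26: eax=26
after mov ecx, 2: ecx=2
after mov esi, 31: esi=31
after imul esi, 10: esi=31*10=310
after sub eax, 17: eax=26-17=9
after add ecx, esi: ecx=2+310=312
After step 6: ecx = 312.

312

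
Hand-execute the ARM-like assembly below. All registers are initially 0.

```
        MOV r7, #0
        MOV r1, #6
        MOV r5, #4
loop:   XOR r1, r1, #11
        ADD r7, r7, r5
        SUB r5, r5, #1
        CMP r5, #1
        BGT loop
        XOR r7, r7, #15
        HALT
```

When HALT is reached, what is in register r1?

13

r7=0
r1=6
r5=4
r1=6^11=13
r7=0+4=4
r5=4-1=3
CMP r5, #1  (cmp 3,1)
BGT loop: taken
r1=13^11=6
r7=4+3=7
r5=3-1=2
CMP r5, #1  (cmp 2,1)
BGT loop: taken
r1=6^11=13
r7=7+2=9
r5=2-1=1
CMP r5, #1  (cmp 1,1)
BGT loop: not taken
r7=9^15=6
halt.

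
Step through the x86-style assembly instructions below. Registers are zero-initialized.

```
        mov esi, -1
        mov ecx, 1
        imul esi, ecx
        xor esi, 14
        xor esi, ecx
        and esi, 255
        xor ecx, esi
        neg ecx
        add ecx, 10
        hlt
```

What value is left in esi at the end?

mov esi, -1 → esi=-1
mov ecx, 1 → ecx=1
imul esi, ecx → esi=(-1)*1=-1
xor esi, 14 → esi=(-1)^14=-15
xor esi, ecx → esi=(-15)^1=-16
and esi, 255 → esi=(-16)&255=240
xor ecx, esi → ecx=1^240=241
neg ecx → ecx=-(241)=-241
add ecx, 10 → ecx=(-241)+10=-231
halt.

240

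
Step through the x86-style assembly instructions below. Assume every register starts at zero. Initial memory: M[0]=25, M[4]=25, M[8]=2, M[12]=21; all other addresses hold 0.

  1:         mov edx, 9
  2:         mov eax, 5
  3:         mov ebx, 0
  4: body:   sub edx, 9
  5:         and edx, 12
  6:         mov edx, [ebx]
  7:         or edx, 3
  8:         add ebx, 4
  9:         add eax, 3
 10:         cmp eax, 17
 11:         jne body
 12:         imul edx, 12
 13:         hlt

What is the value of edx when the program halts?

after mov edx, 9: edx=9
after mov eax, 5: eax=5
after mov ebx, 0: ebx=0
after sub edx, 9: edx=9-9=0
after and edx, 12: edx=0&12=0
after mov edx, [ebx]: edx=M[0]=25
after or edx, 3: edx=25|3=27
after add ebx, 4: ebx=0+4=4
after add eax, 3: eax=5+3=8
cmp eax, 17  (cmp 8,17)
jne body: taken
after sub edx, 9: edx=27-9=18
after and edx, 12: edx=18&12=0
after mov edx, [ebx]: edx=M[4]=25
after or edx, 3: edx=25|3=27
after add ebx, 4: ebx=4+4=8
after add eax, 3: eax=8+3=11
cmp eax, 17  (cmp 11,17)
jne body: taken
after sub edx, 9: edx=27-9=18
after and edx, 12: edx=18&12=0
after mov edx, [ebx]: edx=M[8]=2
after or edx, 3: edx=2|3=3
after add ebx, 4: ebx=8+4=12
after add eax, 3: eax=11+3=14
cmp eax, 17  (cmp 14,17)
jne body: taken
after sub edx, 9: edx=3-9=-6
after and edx, 12: edx=(-6)&12=8
after mov edx, [ebx]: edx=M[12]=21
after or edx, 3: edx=21|3=23
after add ebx, 4: ebx=12+4=16
after add eax, 3: eax=14+3=17
cmp eax, 17  (cmp 17,17)
jne body: not taken
after imul edx, 12: edx=23*12=276
halt.

276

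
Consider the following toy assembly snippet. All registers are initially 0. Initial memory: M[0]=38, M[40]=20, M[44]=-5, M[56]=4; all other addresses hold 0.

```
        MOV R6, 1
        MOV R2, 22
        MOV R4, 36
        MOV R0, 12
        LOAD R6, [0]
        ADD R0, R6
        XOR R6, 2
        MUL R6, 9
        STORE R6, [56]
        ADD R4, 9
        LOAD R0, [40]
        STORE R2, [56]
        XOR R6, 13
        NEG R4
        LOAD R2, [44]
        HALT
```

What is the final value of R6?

MOV R6, 1 → R6=1
MOV R2, 22 → R2=22
MOV R4, 36 → R4=36
MOV R0, 12 → R0=12
LOAD R6, [0] → R6=M[0]=38
ADD R0, R6 → R0=12+38=50
XOR R6, 2 → R6=38^2=36
MUL R6, 9 → R6=36*9=324
STORE R6, [56] → M[56]=324
ADD R4, 9 → R4=36+9=45
LOAD R0, [40] → R0=M[40]=20
STORE R2, [56] → M[56]=22
XOR R6, 13 → R6=324^13=329
NEG R4 → R4=-(45)=-45
LOAD R2, [44] → R2=M[44]=-5
halt.

329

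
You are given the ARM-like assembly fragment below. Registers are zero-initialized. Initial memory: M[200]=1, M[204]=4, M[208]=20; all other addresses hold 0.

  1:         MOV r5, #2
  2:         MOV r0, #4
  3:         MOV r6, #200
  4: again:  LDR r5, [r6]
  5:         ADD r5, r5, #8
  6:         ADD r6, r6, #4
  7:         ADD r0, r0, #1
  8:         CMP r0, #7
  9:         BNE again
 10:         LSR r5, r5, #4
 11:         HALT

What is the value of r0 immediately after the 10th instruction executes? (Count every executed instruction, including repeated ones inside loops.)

MOV r5, #2 → r5=2
MOV r0, #4 → r0=4
MOV r6, #200 → r6=200
LDR r5, [r6] → r5=M[200]=1
ADD r5, r5, #8 → r5=1+8=9
ADD r6, r6, #4 → r6=200+4=204
ADD r0, r0, #1 → r0=4+1=5
CMP r0, #7  (cmp 5,7)
BNE again: taken
LDR r5, [r6] → r5=M[204]=4
After step 10: r0 = 5.

5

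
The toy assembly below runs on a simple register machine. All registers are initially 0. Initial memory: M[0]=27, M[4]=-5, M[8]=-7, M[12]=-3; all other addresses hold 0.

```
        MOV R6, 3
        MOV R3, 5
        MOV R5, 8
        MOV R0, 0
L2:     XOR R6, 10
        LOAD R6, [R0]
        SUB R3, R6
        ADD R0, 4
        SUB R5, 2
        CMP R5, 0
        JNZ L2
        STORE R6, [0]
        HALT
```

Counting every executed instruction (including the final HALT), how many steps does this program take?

after MOV R6, 3: R6=3
after MOV R3, 5: R3=5
after MOV R5, 8: R5=8
after MOV R0, 0: R0=0
after XOR R6, 10: R6=3^10=9
after LOAD R6, [R0]: R6=M[0]=27
after SUB R3, R6: R3=5-27=-22
after ADD R0, 4: R0=0+4=4
after SUB R5, 2: R5=8-2=6
CMP R5, 0  (cmp 6,0)
JNZ L2: taken
after XOR R6, 10: R6=27^10=17
after LOAD R6, [R0]: R6=M[4]=-5
after SUB R3, R6: R3=(-22)-(-5)=-17
after ADD R0, 4: R0=4+4=8
after SUB R5, 2: R5=6-2=4
CMP R5, 0  (cmp 4,0)
JNZ L2: taken
after XOR R6, 10: R6=(-5)^10=-15
after LOAD R6, [R0]: R6=M[8]=-7
after SUB R3, R6: R3=(-17)-(-7)=-10
after ADD R0, 4: R0=8+4=12
after SUB R5, 2: R5=4-2=2
CMP R5, 0  (cmp 2,0)
JNZ L2: taken
after XOR R6, 10: R6=(-7)^10=-13
after LOAD R6, [R0]: R6=M[12]=-3
after SUB R3, R6: R3=(-10)-(-3)=-7
after ADD R0, 4: R0=12+4=16
after SUB R5, 2: R5=2-2=0
CMP R5, 0  (cmp 0,0)
JNZ L2: not taken
STORE R6, [0] → M[0]=-3
halt.
Total executed instructions: 34.

34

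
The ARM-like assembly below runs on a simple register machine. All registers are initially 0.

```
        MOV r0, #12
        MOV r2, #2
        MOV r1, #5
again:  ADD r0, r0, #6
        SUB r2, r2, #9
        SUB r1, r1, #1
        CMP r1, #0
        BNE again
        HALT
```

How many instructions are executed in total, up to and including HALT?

29

after MOV r0, #12: r0=12
after MOV r2, #2: r2=2
after MOV r1, #5: r1=5
after ADD r0, r0, #6: r0=12+6=18
after SUB r2, r2, #9: r2=2-9=-7
after SUB r1, r1, #1: r1=5-1=4
CMP r1, #0  (cmp 4,0)
BNE again: taken
after ADD r0, r0, #6: r0=18+6=24
after SUB r2, r2, #9: r2=(-7)-9=-16
after SUB r1, r1, #1: r1=4-1=3
CMP r1, #0  (cmp 3,0)
BNE again: taken
after ADD r0, r0, #6: r0=24+6=30
after SUB r2, r2, #9: r2=(-16)-9=-25
after SUB r1, r1, #1: r1=3-1=2
CMP r1, #0  (cmp 2,0)
BNE again: taken
after ADD r0, r0, #6: r0=30+6=36
after SUB r2, r2, #9: r2=(-25)-9=-34
after SUB r1, r1, #1: r1=2-1=1
CMP r1, #0  (cmp 1,0)
BNE again: taken
after ADD r0, r0, #6: r0=36+6=42
after SUB r2, r2, #9: r2=(-34)-9=-43
after SUB r1, r1, #1: r1=1-1=0
CMP r1, #0  (cmp 0,0)
BNE again: not taken
halt.
Total executed instructions: 29.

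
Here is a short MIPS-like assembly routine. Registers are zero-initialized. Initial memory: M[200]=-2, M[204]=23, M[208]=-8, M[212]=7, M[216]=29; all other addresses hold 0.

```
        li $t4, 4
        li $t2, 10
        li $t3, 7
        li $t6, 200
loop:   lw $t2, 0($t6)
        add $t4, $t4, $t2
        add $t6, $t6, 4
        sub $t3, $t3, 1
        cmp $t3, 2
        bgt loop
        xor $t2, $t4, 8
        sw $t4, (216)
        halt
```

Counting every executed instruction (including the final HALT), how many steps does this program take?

li $t4, 4 → $t4=4
li $t2, 10 → $t2=10
li $t3, 7 → $t3=7
li $t6, 200 → $t6=200
lw $t2, 0($t6) → $t2=M[200]=-2
add $t4, $t4, $t2 → $t4=4+(-2)=2
add $t6, $t6, 4 → $t6=200+4=204
sub $t3, $t3, 1 → $t3=7-1=6
cmp $t3, 2  (cmp 6,2)
bgt loop: taken
lw $t2, 0($t6) → $t2=M[204]=23
add $t4, $t4, $t2 → $t4=2+23=25
add $t6, $t6, 4 → $t6=204+4=208
sub $t3, $t3, 1 → $t3=6-1=5
cmp $t3, 2  (cmp 5,2)
bgt loop: taken
lw $t2, 0($t6) → $t2=M[208]=-8
add $t4, $t4, $t2 → $t4=25+(-8)=17
add $t6, $t6, 4 → $t6=208+4=212
sub $t3, $t3, 1 → $t3=5-1=4
cmp $t3, 2  (cmp 4,2)
bgt loop: taken
lw $t2, 0($t6) → $t2=M[212]=7
add $t4, $t4, $t2 → $t4=17+7=24
add $t6, $t6, 4 → $t6=212+4=216
sub $t3, $t3, 1 → $t3=4-1=3
cmp $t3, 2  (cmp 3,2)
bgt loop: taken
lw $t2, 0($t6) → $t2=M[216]=29
add $t4, $t4, $t2 → $t4=24+29=53
add $t6, $t6, 4 → $t6=216+4=220
sub $t3, $t3, 1 → $t3=3-1=2
cmp $t3, 2  (cmp 2,2)
bgt loop: not taken
xor $t2, $t4, 8 → $t2=53^8=61
sw $t4, (216) → M[216]=53
halt.
Total executed instructions: 37.

37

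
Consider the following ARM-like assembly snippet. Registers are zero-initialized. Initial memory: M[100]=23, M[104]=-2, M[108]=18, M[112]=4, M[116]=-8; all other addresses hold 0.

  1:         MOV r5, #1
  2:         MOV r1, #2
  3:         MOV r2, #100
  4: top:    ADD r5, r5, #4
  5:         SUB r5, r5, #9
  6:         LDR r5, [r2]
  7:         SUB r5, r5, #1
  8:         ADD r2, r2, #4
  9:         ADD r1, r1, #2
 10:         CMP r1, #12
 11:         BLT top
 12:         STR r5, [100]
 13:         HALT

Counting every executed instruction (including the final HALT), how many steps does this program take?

45

r5=1
r1=2
r2=100
r5=1+4=5
r5=5-9=-4
r5=M[100]=23
r5=23-1=22
r2=100+4=104
r1=2+2=4
CMP r1, #12  (cmp 4,12)
BLT top: taken
r5=22+4=26
r5=26-9=17
r5=M[104]=-2
r5=(-2)-1=-3
r2=104+4=108
r1=4+2=6
CMP r1, #12  (cmp 6,12)
BLT top: taken
r5=(-3)+4=1
r5=1-9=-8
r5=M[108]=18
r5=18-1=17
r2=108+4=112
r1=6+2=8
CMP r1, #12  (cmp 8,12)
BLT top: taken
r5=17+4=21
r5=21-9=12
r5=M[112]=4
r5=4-1=3
r2=112+4=116
r1=8+2=10
CMP r1, #12  (cmp 10,12)
BLT top: taken
r5=3+4=7
r5=7-9=-2
r5=M[116]=-8
r5=(-8)-1=-9
r2=116+4=120
r1=10+2=12
CMP r1, #12  (cmp 12,12)
BLT top: not taken
STR r5, [100] → M[100]=-9
halt.
Total executed instructions: 45.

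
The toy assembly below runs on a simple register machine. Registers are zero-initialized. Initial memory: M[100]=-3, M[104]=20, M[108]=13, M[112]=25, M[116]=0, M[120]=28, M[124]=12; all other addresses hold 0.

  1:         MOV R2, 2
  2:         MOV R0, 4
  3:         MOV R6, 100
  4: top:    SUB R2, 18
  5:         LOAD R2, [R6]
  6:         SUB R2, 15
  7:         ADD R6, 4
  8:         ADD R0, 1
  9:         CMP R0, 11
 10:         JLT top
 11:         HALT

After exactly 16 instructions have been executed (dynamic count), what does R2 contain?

5

MOV R2, 2 → R2=2
MOV R0, 4 → R0=4
MOV R6, 100 → R6=100
SUB R2, 18 → R2=2-18=-16
LOAD R2, [R6] → R2=M[100]=-3
SUB R2, 15 → R2=(-3)-15=-18
ADD R6, 4 → R6=100+4=104
ADD R0, 1 → R0=4+1=5
CMP R0, 11  (cmp 5,11)
JLT top: taken
SUB R2, 18 → R2=(-18)-18=-36
LOAD R2, [R6] → R2=M[104]=20
SUB R2, 15 → R2=20-15=5
ADD R6, 4 → R6=104+4=108
ADD R0, 1 → R0=5+1=6
CMP R0, 11  (cmp 6,11)
After step 16: R2 = 5.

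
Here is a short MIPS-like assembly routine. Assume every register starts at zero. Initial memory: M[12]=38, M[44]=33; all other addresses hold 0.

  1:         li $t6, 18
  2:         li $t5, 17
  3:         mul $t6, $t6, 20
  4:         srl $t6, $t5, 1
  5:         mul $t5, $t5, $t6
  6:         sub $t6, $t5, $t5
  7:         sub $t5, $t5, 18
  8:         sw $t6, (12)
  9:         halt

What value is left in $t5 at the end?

118

li $t6, 18 → $t6=18
li $t5, 17 → $t5=17
mul $t6, $t6, 20 → $t6=18*20=360
srl $t6, $t5, 1 → $t6=17>>1=8
mul $t5, $t5, $t6 → $t5=17*8=136
sub $t6, $t5, $t5 → $t6=136-136=0
sub $t5, $t5, 18 → $t5=136-18=118
sw $t6, (12) → M[12]=0
halt.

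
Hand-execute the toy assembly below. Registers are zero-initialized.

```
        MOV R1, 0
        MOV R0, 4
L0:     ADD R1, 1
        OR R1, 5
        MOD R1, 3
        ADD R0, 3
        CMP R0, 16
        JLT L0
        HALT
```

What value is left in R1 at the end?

1

MOV R1, 0 → R1=0
MOV R0, 4 → R0=4
ADD R1, 1 → R1=0+1=1
OR R1, 5 → R1=1|5=5
MOD R1, 3 → R1=5%3=2
ADD R0, 3 → R0=4+3=7
CMP R0, 16  (cmp 7,16)
JLT L0: taken
ADD R1, 1 → R1=2+1=3
OR R1, 5 → R1=3|5=7
MOD R1, 3 → R1=7%3=1
ADD R0, 3 → R0=7+3=10
CMP R0, 16  (cmp 10,16)
JLT L0: taken
ADD R1, 1 → R1=1+1=2
OR R1, 5 → R1=2|5=7
MOD R1, 3 → R1=7%3=1
ADD R0, 3 → R0=10+3=13
CMP R0, 16  (cmp 13,16)
JLT L0: taken
ADD R1, 1 → R1=1+1=2
OR R1, 5 → R1=2|5=7
MOD R1, 3 → R1=7%3=1
ADD R0, 3 → R0=13+3=16
CMP R0, 16  (cmp 16,16)
JLT L0: not taken
halt.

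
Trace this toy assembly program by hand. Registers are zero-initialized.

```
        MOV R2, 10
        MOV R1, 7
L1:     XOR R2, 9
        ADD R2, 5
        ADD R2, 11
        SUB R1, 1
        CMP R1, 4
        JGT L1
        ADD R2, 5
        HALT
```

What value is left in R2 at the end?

MOV R2, 10 → R2=10
MOV R1, 7 → R1=7
XOR R2, 9 → R2=10^9=3
ADD R2, 5 → R2=3+5=8
ADD R2, 11 → R2=8+11=19
SUB R1, 1 → R1=7-1=6
CMP R1, 4  (cmp 6,4)
JGT L1: taken
XOR R2, 9 → R2=19^9=26
ADD R2, 5 → R2=26+5=31
ADD R2, 11 → R2=31+11=42
SUB R1, 1 → R1=6-1=5
CMP R1, 4  (cmp 5,4)
JGT L1: taken
XOR R2, 9 → R2=42^9=35
ADD R2, 5 → R2=35+5=40
ADD R2, 11 → R2=40+11=51
SUB R1, 1 → R1=5-1=4
CMP R1, 4  (cmp 4,4)
JGT L1: not taken
ADD R2, 5 → R2=51+5=56
halt.

56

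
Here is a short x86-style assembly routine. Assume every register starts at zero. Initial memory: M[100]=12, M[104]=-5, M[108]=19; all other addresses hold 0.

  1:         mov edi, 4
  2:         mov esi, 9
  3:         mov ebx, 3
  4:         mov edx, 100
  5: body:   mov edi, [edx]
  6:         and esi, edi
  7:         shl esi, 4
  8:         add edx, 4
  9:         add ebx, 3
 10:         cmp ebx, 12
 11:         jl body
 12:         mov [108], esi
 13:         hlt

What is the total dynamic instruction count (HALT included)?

27

after mov edi, 4: edi=4
after mov esi, 9: esi=9
after mov ebx, 3: ebx=3
after mov edx, 100: edx=100
after mov edi, [edx]: edi=M[100]=12
after and esi, edi: esi=9&12=8
after shl esi, 4: esi=8<<4=128
after add edx, 4: edx=100+4=104
after add ebx, 3: ebx=3+3=6
cmp ebx, 12  (cmp 6,12)
jl body: taken
after mov edi, [edx]: edi=M[104]=-5
after and esi, edi: esi=128&(-5)=128
after shl esi, 4: esi=128<<4=2048
after add edx, 4: edx=104+4=108
after add ebx, 3: ebx=6+3=9
cmp ebx, 12  (cmp 9,12)
jl body: taken
after mov edi, [edx]: edi=M[108]=19
after and esi, edi: esi=2048&19=0
after shl esi, 4: esi=0<<4=0
after add edx, 4: edx=108+4=112
after add ebx, 3: ebx=9+3=12
cmp ebx, 12  (cmp 12,12)
jl body: not taken
mov [108], esi → M[108]=0
halt.
Total executed instructions: 27.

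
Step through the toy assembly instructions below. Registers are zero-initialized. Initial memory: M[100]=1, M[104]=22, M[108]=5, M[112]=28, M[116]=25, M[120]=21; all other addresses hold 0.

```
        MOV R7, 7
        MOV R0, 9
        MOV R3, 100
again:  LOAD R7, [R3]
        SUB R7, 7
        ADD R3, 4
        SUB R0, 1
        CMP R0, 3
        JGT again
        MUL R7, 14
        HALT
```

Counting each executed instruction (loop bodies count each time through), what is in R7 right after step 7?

-6

MOV R7, 7 → R7=7
MOV R0, 9 → R0=9
MOV R3, 100 → R3=100
LOAD R7, [R3] → R7=M[100]=1
SUB R7, 7 → R7=1-7=-6
ADD R3, 4 → R3=100+4=104
SUB R0, 1 → R0=9-1=8
After step 7: R7 = -6.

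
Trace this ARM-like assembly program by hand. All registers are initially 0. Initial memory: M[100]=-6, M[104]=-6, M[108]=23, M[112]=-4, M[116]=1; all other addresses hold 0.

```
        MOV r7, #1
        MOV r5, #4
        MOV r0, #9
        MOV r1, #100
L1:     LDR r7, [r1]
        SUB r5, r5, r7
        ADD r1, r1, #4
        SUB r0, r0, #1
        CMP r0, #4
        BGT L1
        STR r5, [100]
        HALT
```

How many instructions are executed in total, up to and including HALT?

after MOV r7, #1: r7=1
after MOV r5, #4: r5=4
after MOV r0, #9: r0=9
after MOV r1, #100: r1=100
after LDR r7, [r1]: r7=M[100]=-6
after SUB r5, r5, r7: r5=4-(-6)=10
after ADD r1, r1, #4: r1=100+4=104
after SUB r0, r0, #1: r0=9-1=8
CMP r0, #4  (cmp 8,4)
BGT L1: taken
after LDR r7, [r1]: r7=M[104]=-6
after SUB r5, r5, r7: r5=10-(-6)=16
after ADD r1, r1, #4: r1=104+4=108
after SUB r0, r0, #1: r0=8-1=7
CMP r0, #4  (cmp 7,4)
BGT L1: taken
after LDR r7, [r1]: r7=M[108]=23
after SUB r5, r5, r7: r5=16-23=-7
after ADD r1, r1, #4: r1=108+4=112
after SUB r0, r0, #1: r0=7-1=6
CMP r0, #4  (cmp 6,4)
BGT L1: taken
after LDR r7, [r1]: r7=M[112]=-4
after SUB r5, r5, r7: r5=(-7)-(-4)=-3
after ADD r1, r1, #4: r1=112+4=116
after SUB r0, r0, #1: r0=6-1=5
CMP r0, #4  (cmp 5,4)
BGT L1: taken
after LDR r7, [r1]: r7=M[116]=1
after SUB r5, r5, r7: r5=(-3)-1=-4
after ADD r1, r1, #4: r1=116+4=120
after SUB r0, r0, #1: r0=5-1=4
CMP r0, #4  (cmp 4,4)
BGT L1: not taken
STR r5, [100] → M[100]=-4
halt.
Total executed instructions: 36.

36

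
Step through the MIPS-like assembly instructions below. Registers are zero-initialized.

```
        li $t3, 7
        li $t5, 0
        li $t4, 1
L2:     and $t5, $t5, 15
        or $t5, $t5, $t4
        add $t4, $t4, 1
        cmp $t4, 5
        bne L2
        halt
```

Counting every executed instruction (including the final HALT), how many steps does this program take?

24

li $t3, 7 → $t3=7
li $t5, 0 → $t5=0
li $t4, 1 → $t4=1
and $t5, $t5, 15 → $t5=0&15=0
or $t5, $t5, $t4 → $t5=0|1=1
add $t4, $t4, 1 → $t4=1+1=2
cmp $t4, 5  (cmp 2,5)
bne L2: taken
and $t5, $t5, 15 → $t5=1&15=1
or $t5, $t5, $t4 → $t5=1|2=3
add $t4, $t4, 1 → $t4=2+1=3
cmp $t4, 5  (cmp 3,5)
bne L2: taken
and $t5, $t5, 15 → $t5=3&15=3
or $t5, $t5, $t4 → $t5=3|3=3
add $t4, $t4, 1 → $t4=3+1=4
cmp $t4, 5  (cmp 4,5)
bne L2: taken
and $t5, $t5, 15 → $t5=3&15=3
or $t5, $t5, $t4 → $t5=3|4=7
add $t4, $t4, 1 → $t4=4+1=5
cmp $t4, 5  (cmp 5,5)
bne L2: not taken
halt.
Total executed instructions: 24.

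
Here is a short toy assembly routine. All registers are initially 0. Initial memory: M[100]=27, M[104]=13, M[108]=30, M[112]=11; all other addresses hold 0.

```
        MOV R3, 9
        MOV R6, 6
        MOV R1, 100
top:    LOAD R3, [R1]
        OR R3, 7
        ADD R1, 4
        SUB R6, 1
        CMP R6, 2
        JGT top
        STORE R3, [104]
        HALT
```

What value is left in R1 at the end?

116

after MOV R3, 9: R3=9
after MOV R6, 6: R6=6
after MOV R1, 100: R1=100
after LOAD R3, [R1]: R3=M[100]=27
after OR R3, 7: R3=27|7=31
after ADD R1, 4: R1=100+4=104
after SUB R6, 1: R6=6-1=5
CMP R6, 2  (cmp 5,2)
JGT top: taken
after LOAD R3, [R1]: R3=M[104]=13
after OR R3, 7: R3=13|7=15
after ADD R1, 4: R1=104+4=108
after SUB R6, 1: R6=5-1=4
CMP R6, 2  (cmp 4,2)
JGT top: taken
after LOAD R3, [R1]: R3=M[108]=30
after OR R3, 7: R3=30|7=31
after ADD R1, 4: R1=108+4=112
after SUB R6, 1: R6=4-1=3
CMP R6, 2  (cmp 3,2)
JGT top: taken
after LOAD R3, [R1]: R3=M[112]=11
after OR R3, 7: R3=11|7=15
after ADD R1, 4: R1=112+4=116
after SUB R6, 1: R6=3-1=2
CMP R6, 2  (cmp 2,2)
JGT top: not taken
STORE R3, [104] → M[104]=15
halt.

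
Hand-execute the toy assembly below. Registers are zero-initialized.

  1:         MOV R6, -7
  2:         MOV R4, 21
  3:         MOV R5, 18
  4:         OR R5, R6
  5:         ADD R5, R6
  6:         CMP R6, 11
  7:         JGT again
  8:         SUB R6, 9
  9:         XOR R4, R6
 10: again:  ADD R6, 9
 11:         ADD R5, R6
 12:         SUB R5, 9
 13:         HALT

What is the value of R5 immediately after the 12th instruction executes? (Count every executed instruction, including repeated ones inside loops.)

after MOV R6, -7: R6=-7
after MOV R4, 21: R4=21
after MOV R5, 18: R5=18
after OR R5, R6: R5=18|(-7)=-5
after ADD R5, R6: R5=(-5)+(-7)=-12
CMP R6, 11  (cmp -7,11)
JGT again: not taken
after SUB R6, 9: R6=(-7)-9=-16
after XOR R4, R6: R4=21^(-16)=-27
after ADD R6, 9: R6=(-16)+9=-7
after ADD R5, R6: R5=(-12)+(-7)=-19
after SUB R5, 9: R5=(-19)-9=-28
After step 12: R5 = -28.

-28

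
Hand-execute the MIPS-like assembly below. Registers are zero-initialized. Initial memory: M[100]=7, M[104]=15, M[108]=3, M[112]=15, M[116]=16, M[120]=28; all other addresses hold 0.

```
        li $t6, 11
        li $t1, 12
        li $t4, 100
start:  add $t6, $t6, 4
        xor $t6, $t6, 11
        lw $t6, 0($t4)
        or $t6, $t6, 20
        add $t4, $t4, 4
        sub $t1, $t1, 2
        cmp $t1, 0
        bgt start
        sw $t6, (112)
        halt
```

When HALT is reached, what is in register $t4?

124

$t6=11
$t1=12
$t4=100
$t6=11+4=15
$t6=15^11=4
$t6=M[100]=7
$t6=7|20=23
$t4=100+4=104
$t1=12-2=10
cmp $t1, 0  (cmp 10,0)
bgt start: taken
$t6=23+4=27
$t6=27^11=16
$t6=M[104]=15
$t6=15|20=31
$t4=104+4=108
$t1=10-2=8
cmp $t1, 0  (cmp 8,0)
bgt start: taken
$t6=31+4=35
$t6=35^11=40
$t6=M[108]=3
$t6=3|20=23
$t4=108+4=112
$t1=8-2=6
cmp $t1, 0  (cmp 6,0)
bgt start: taken
$t6=23+4=27
$t6=27^11=16
$t6=M[112]=15
$t6=15|20=31
$t4=112+4=116
$t1=6-2=4
cmp $t1, 0  (cmp 4,0)
bgt start: taken
$t6=31+4=35
$t6=35^11=40
$t6=M[116]=16
$t6=16|20=20
$t4=116+4=120
$t1=4-2=2
cmp $t1, 0  (cmp 2,0)
bgt start: taken
$t6=20+4=24
$t6=24^11=19
$t6=M[120]=28
$t6=28|20=28
$t4=120+4=124
$t1=2-2=0
cmp $t1, 0  (cmp 0,0)
bgt start: not taken
sw $t6, (112) → M[112]=28
halt.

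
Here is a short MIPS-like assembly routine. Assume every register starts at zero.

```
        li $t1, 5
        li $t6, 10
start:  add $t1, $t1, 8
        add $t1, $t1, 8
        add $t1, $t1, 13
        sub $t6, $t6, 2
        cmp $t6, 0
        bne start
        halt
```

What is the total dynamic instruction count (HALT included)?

33

li $t1, 5 → $t1=5
li $t6, 10 → $t6=10
add $t1, $t1, 8 → $t1=5+8=13
add $t1, $t1, 8 → $t1=13+8=21
add $t1, $t1, 13 → $t1=21+13=34
sub $t6, $t6, 2 → $t6=10-2=8
cmp $t6, 0  (cmp 8,0)
bne start: taken
add $t1, $t1, 8 → $t1=34+8=42
add $t1, $t1, 8 → $t1=42+8=50
add $t1, $t1, 13 → $t1=50+13=63
sub $t6, $t6, 2 → $t6=8-2=6
cmp $t6, 0  (cmp 6,0)
bne start: taken
add $t1, $t1, 8 → $t1=63+8=71
add $t1, $t1, 8 → $t1=71+8=79
add $t1, $t1, 13 → $t1=79+13=92
sub $t6, $t6, 2 → $t6=6-2=4
cmp $t6, 0  (cmp 4,0)
bne start: taken
add $t1, $t1, 8 → $t1=92+8=100
add $t1, $t1, 8 → $t1=100+8=108
add $t1, $t1, 13 → $t1=108+13=121
sub $t6, $t6, 2 → $t6=4-2=2
cmp $t6, 0  (cmp 2,0)
bne start: taken
add $t1, $t1, 8 → $t1=121+8=129
add $t1, $t1, 8 → $t1=129+8=137
add $t1, $t1, 13 → $t1=137+13=150
sub $t6, $t6, 2 → $t6=2-2=0
cmp $t6, 0  (cmp 0,0)
bne start: not taken
halt.
Total executed instructions: 33.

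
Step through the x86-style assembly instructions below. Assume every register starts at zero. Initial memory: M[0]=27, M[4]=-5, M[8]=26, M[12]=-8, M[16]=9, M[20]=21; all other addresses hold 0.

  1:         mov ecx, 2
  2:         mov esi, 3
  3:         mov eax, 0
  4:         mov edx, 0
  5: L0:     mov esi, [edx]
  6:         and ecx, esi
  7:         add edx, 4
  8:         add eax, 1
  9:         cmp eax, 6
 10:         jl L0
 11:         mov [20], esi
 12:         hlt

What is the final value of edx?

24

ecx=2
esi=3
eax=0
edx=0
esi=M[0]=27
ecx=2&27=2
edx=0+4=4
eax=0+1=1
cmp eax, 6  (cmp 1,6)
jl L0: taken
esi=M[4]=-5
ecx=2&(-5)=2
edx=4+4=8
eax=1+1=2
cmp eax, 6  (cmp 2,6)
jl L0: taken
esi=M[8]=26
ecx=2&26=2
edx=8+4=12
eax=2+1=3
cmp eax, 6  (cmp 3,6)
jl L0: taken
esi=M[12]=-8
ecx=2&(-8)=0
edx=12+4=16
eax=3+1=4
cmp eax, 6  (cmp 4,6)
jl L0: taken
esi=M[16]=9
ecx=0&9=0
edx=16+4=20
eax=4+1=5
cmp eax, 6  (cmp 5,6)
jl L0: taken
esi=M[20]=21
ecx=0&21=0
edx=20+4=24
eax=5+1=6
cmp eax, 6  (cmp 6,6)
jl L0: not taken
mov [20], esi → M[20]=21
halt.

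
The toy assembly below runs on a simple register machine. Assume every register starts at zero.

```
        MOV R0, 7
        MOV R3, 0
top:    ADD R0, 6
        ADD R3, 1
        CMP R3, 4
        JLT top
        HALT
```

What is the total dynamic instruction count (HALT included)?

after MOV R0, 7: R0=7
after MOV R3, 0: R3=0
after ADD R0, 6: R0=7+6=13
after ADD R3, 1: R3=0+1=1
CMP R3, 4  (cmp 1,4)
JLT top: taken
after ADD R0, 6: R0=13+6=19
after ADD R3, 1: R3=1+1=2
CMP R3, 4  (cmp 2,4)
JLT top: taken
after ADD R0, 6: R0=19+6=25
after ADD R3, 1: R3=2+1=3
CMP R3, 4  (cmp 3,4)
JLT top: taken
after ADD R0, 6: R0=25+6=31
after ADD R3, 1: R3=3+1=4
CMP R3, 4  (cmp 4,4)
JLT top: not taken
halt.
Total executed instructions: 19.

19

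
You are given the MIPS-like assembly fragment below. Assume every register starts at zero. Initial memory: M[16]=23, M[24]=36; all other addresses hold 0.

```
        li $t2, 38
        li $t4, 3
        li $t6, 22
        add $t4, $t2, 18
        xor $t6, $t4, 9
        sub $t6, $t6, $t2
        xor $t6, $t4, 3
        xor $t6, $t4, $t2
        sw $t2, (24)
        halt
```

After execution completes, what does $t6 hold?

li $t2, 38 → $t2=38
li $t4, 3 → $t4=3
li $t6, 22 → $t6=22
add $t4, $t2, 18 → $t4=38+18=56
xor $t6, $t4, 9 → $t6=56^9=49
sub $t6, $t6, $t2 → $t6=49-38=11
xor $t6, $t4, 3 → $t6=56^3=59
xor $t6, $t4, $t2 → $t6=56^38=30
sw $t2, (24) → M[24]=38
halt.

30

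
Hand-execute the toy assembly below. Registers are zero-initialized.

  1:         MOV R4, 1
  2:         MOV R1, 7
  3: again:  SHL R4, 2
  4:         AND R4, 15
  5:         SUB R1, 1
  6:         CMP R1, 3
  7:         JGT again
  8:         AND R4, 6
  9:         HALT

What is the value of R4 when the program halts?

after MOV R4, 1: R4=1
after MOV R1, 7: R1=7
after SHL R4, 2: R4=1<<2=4
after AND R4, 15: R4=4&15=4
after SUB R1, 1: R1=7-1=6
CMP R1, 3  (cmp 6,3)
JGT again: taken
after SHL R4, 2: R4=4<<2=16
after AND R4, 15: R4=16&15=0
after SUB R1, 1: R1=6-1=5
CMP R1, 3  (cmp 5,3)
JGT again: taken
after SHL R4, 2: R4=0<<2=0
after AND R4, 15: R4=0&15=0
after SUB R1, 1: R1=5-1=4
CMP R1, 3  (cmp 4,3)
JGT again: taken
after SHL R4, 2: R4=0<<2=0
after AND R4, 15: R4=0&15=0
after SUB R1, 1: R1=4-1=3
CMP R1, 3  (cmp 3,3)
JGT again: not taken
after AND R4, 6: R4=0&6=0
halt.

0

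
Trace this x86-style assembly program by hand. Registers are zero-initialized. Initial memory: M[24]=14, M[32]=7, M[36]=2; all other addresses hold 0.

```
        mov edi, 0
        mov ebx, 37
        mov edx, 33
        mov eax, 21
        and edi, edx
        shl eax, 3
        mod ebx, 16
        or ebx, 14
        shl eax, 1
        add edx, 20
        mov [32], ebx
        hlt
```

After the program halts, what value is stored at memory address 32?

15

edi=0
ebx=37
edx=33
eax=21
edi=0&33=0
eax=21<<3=168
ebx=37%16=5
ebx=5|14=15
eax=168<<1=336
edx=33+20=53
mov [32], ebx → M[32]=15
halt.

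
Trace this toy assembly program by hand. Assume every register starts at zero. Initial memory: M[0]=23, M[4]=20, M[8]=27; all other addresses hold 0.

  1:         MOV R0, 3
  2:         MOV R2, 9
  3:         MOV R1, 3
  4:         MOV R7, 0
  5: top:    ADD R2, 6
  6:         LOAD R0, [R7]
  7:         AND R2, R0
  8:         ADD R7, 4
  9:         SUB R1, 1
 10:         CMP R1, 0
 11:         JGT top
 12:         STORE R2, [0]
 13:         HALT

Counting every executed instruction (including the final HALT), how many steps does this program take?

MOV R0, 3 → R0=3
MOV R2, 9 → R2=9
MOV R1, 3 → R1=3
MOV R7, 0 → R7=0
ADD R2, 6 → R2=9+6=15
LOAD R0, [R7] → R0=M[0]=23
AND R2, R0 → R2=15&23=7
ADD R7, 4 → R7=0+4=4
SUB R1, 1 → R1=3-1=2
CMP R1, 0  (cmp 2,0)
JGT top: taken
ADD R2, 6 → R2=7+6=13
LOAD R0, [R7] → R0=M[4]=20
AND R2, R0 → R2=13&20=4
ADD R7, 4 → R7=4+4=8
SUB R1, 1 → R1=2-1=1
CMP R1, 0  (cmp 1,0)
JGT top: taken
ADD R2, 6 → R2=4+6=10
LOAD R0, [R7] → R0=M[8]=27
AND R2, R0 → R2=10&27=10
ADD R7, 4 → R7=8+4=12
SUB R1, 1 → R1=1-1=0
CMP R1, 0  (cmp 0,0)
JGT top: not taken
STORE R2, [0] → M[0]=10
halt.
Total executed instructions: 27.

27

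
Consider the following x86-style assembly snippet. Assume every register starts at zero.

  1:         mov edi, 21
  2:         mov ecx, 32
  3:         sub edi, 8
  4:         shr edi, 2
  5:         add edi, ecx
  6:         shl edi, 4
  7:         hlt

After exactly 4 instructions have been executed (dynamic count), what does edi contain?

edi=21
ecx=32
edi=21-8=13
edi=13>>2=3
After step 4: edi = 3.

3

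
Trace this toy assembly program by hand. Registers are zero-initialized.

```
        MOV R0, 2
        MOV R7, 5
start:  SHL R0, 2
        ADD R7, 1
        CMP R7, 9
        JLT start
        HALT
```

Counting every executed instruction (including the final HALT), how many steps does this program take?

19

MOV R0, 2 → R0=2
MOV R7, 5 → R7=5
SHL R0, 2 → R0=2<<2=8
ADD R7, 1 → R7=5+1=6
CMP R7, 9  (cmp 6,9)
JLT start: taken
SHL R0, 2 → R0=8<<2=32
ADD R7, 1 → R7=6+1=7
CMP R7, 9  (cmp 7,9)
JLT start: taken
SHL R0, 2 → R0=32<<2=128
ADD R7, 1 → R7=7+1=8
CMP R7, 9  (cmp 8,9)
JLT start: taken
SHL R0, 2 → R0=128<<2=512
ADD R7, 1 → R7=8+1=9
CMP R7, 9  (cmp 9,9)
JLT start: not taken
halt.
Total executed instructions: 19.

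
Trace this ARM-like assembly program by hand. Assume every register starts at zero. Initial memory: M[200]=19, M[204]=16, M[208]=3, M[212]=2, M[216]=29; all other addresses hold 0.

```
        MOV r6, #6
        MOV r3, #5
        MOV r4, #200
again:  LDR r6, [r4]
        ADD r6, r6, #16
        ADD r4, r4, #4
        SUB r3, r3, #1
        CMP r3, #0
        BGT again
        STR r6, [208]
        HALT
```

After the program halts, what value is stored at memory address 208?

r6=6
r3=5
r4=200
r6=M[200]=19
r6=19+16=35
r4=200+4=204
r3=5-1=4
CMP r3, #0  (cmp 4,0)
BGT again: taken
r6=M[204]=16
r6=16+16=32
r4=204+4=208
r3=4-1=3
CMP r3, #0  (cmp 3,0)
BGT again: taken
r6=M[208]=3
r6=3+16=19
r4=208+4=212
r3=3-1=2
CMP r3, #0  (cmp 2,0)
BGT again: taken
r6=M[212]=2
r6=2+16=18
r4=212+4=216
r3=2-1=1
CMP r3, #0  (cmp 1,0)
BGT again: taken
r6=M[216]=29
r6=29+16=45
r4=216+4=220
r3=1-1=0
CMP r3, #0  (cmp 0,0)
BGT again: not taken
STR r6, [208] → M[208]=45
halt.

45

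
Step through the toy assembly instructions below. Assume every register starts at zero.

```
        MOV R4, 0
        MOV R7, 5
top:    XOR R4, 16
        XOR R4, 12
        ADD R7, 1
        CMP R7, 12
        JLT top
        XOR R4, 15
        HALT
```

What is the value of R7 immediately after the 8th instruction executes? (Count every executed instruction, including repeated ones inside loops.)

6

MOV R4, 0 → R4=0
MOV R7, 5 → R7=5
XOR R4, 16 → R4=0^16=16
XOR R4, 12 → R4=16^12=28
ADD R7, 1 → R7=5+1=6
CMP R7, 12  (cmp 6,12)
JLT top: taken
XOR R4, 16 → R4=28^16=12
After step 8: R7 = 6.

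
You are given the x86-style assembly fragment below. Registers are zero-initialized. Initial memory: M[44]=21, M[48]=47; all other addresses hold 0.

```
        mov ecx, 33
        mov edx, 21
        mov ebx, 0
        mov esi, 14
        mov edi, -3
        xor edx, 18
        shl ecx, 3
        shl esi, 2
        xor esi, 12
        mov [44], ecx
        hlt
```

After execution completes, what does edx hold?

ecx=33
edx=21
ebx=0
esi=14
edi=-3
edx=21^18=7
ecx=33<<3=264
esi=14<<2=56
esi=56^12=52
mov [44], ecx → M[44]=264
halt.

7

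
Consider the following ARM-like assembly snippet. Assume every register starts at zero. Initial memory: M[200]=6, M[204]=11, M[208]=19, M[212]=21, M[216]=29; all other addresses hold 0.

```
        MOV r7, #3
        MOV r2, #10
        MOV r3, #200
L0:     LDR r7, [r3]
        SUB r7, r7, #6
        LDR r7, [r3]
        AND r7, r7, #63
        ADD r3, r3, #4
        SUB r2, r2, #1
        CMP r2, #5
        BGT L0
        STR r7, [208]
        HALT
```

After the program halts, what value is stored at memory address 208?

29

after MOV r7, #3: r7=3
after MOV r2, #10: r2=10
after MOV r3, #200: r3=200
after LDR r7, [r3]: r7=M[200]=6
after SUB r7, r7, #6: r7=6-6=0
after LDR r7, [r3]: r7=M[200]=6
after AND r7, r7, #63: r7=6&63=6
after ADD r3, r3, #4: r3=200+4=204
after SUB r2, r2, #1: r2=10-1=9
CMP r2, #5  (cmp 9,5)
BGT L0: taken
after LDR r7, [r3]: r7=M[204]=11
after SUB r7, r7, #6: r7=11-6=5
after LDR r7, [r3]: r7=M[204]=11
after AND r7, r7, #63: r7=11&63=11
after ADD r3, r3, #4: r3=204+4=208
after SUB r2, r2, #1: r2=9-1=8
CMP r2, #5  (cmp 8,5)
BGT L0: taken
after LDR r7, [r3]: r7=M[208]=19
after SUB r7, r7, #6: r7=19-6=13
after LDR r7, [r3]: r7=M[208]=19
after AND r7, r7, #63: r7=19&63=19
after ADD r3, r3, #4: r3=208+4=212
after SUB r2, r2, #1: r2=8-1=7
CMP r2, #5  (cmp 7,5)
BGT L0: taken
after LDR r7, [r3]: r7=M[212]=21
after SUB r7, r7, #6: r7=21-6=15
after LDR r7, [r3]: r7=M[212]=21
after AND r7, r7, #63: r7=21&63=21
after ADD r3, r3, #4: r3=212+4=216
after SUB r2, r2, #1: r2=7-1=6
CMP r2, #5  (cmp 6,5)
BGT L0: taken
after LDR r7, [r3]: r7=M[216]=29
after SUB r7, r7, #6: r7=29-6=23
after LDR r7, [r3]: r7=M[216]=29
after AND r7, r7, #63: r7=29&63=29
after ADD r3, r3, #4: r3=216+4=220
after SUB r2, r2, #1: r2=6-1=5
CMP r2, #5  (cmp 5,5)
BGT L0: not taken
STR r7, [208] → M[208]=29
halt.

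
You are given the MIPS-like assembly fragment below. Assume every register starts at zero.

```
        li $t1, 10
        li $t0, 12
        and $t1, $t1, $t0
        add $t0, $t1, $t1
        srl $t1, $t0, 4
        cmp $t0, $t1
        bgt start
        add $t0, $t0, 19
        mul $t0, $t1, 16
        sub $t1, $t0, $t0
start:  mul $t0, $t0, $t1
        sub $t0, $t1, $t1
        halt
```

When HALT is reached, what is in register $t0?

0

li $t1, 10 → $t1=10
li $t0, 12 → $t0=12
and $t1, $t1, $t0 → $t1=10&12=8
add $t0, $t1, $t1 → $t0=8+8=16
srl $t1, $t0, 4 → $t1=16>>4=1
cmp $t0, $t1  (cmp 16,1)
bgt start: taken
mul $t0, $t0, $t1 → $t0=16*1=16
sub $t0, $t1, $t1 → $t0=1-1=0
halt.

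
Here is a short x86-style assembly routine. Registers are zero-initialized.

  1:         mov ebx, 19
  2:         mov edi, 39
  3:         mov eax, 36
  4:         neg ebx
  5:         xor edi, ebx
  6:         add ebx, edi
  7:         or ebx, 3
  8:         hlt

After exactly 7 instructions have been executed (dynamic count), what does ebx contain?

-73

ebx=19
edi=39
eax=36
ebx=-(19)=-19
edi=39^(-19)=-54
ebx=(-19)+(-54)=-73
ebx=(-73)|3=-73
After step 7: ebx = -73.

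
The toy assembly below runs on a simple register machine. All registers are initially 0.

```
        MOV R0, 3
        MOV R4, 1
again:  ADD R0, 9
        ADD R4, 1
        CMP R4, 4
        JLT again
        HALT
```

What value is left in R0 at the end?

R0=3
R4=1
R0=3+9=12
R4=1+1=2
CMP R4, 4  (cmp 2,4)
JLT again: taken
R0=12+9=21
R4=2+1=3
CMP R4, 4  (cmp 3,4)
JLT again: taken
R0=21+9=30
R4=3+1=4
CMP R4, 4  (cmp 4,4)
JLT again: not taken
halt.

30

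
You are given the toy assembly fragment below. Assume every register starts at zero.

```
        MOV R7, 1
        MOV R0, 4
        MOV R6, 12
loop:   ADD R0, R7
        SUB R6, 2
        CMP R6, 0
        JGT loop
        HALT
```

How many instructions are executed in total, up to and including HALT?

MOV R7, 1 → R7=1
MOV R0, 4 → R0=4
MOV R6, 12 → R6=12
ADD R0, R7 → R0=4+1=5
SUB R6, 2 → R6=12-2=10
CMP R6, 0  (cmp 10,0)
JGT loop: taken
ADD R0, R7 → R0=5+1=6
SUB R6, 2 → R6=10-2=8
CMP R6, 0  (cmp 8,0)
JGT loop: taken
ADD R0, R7 → R0=6+1=7
SUB R6, 2 → R6=8-2=6
CMP R6, 0  (cmp 6,0)
JGT loop: taken
ADD R0, R7 → R0=7+1=8
SUB R6, 2 → R6=6-2=4
CMP R6, 0  (cmp 4,0)
JGT loop: taken
ADD R0, R7 → R0=8+1=9
SUB R6, 2 → R6=4-2=2
CMP R6, 0  (cmp 2,0)
JGT loop: taken
ADD R0, R7 → R0=9+1=10
SUB R6, 2 → R6=2-2=0
CMP R6, 0  (cmp 0,0)
JGT loop: not taken
halt.
Total executed instructions: 28.

28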